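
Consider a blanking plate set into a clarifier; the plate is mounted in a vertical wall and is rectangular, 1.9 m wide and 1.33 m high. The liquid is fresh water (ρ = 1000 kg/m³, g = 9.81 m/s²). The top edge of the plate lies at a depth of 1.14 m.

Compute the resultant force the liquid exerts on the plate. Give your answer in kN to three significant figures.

F ≈ 44.7 kN

γ = ρg = 1000 × 9.81 = 9810 N/m³ = 9.81 kN/m³.
The centroid lies 1.33/2 = 0.665 m below the top edge, so the centroid depth is h_c = 1.14 + 0.665 = 1.805 m.
A = 1.9 × 1.33 = 2.527 m².
Resultant F = γ·h_c·A = 9.81 × 1.805 × 2.527 = 44.7457 kN.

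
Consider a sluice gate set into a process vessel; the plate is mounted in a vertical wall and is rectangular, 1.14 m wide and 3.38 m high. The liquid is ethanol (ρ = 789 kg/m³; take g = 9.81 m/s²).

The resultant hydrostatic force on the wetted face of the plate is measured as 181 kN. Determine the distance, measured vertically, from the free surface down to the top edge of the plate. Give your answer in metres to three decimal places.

γ = ρg = 789 × 9.81 / 1000 = 7.74009 kN/m³.
A = 1.14 × 3.38 = 3.8532 m².
From F = γ·h_c·A, the centroid depth is h_c = 181/(7.74009 × 3.8532) = 6.06891 m.
The centroid lies 3.38/2 = 1.69 m below the top edge, so the top edge sits at h_top = 6.06891 − 1.69 = 4.37891 m below the surface.

d_top ≈ 4.379 m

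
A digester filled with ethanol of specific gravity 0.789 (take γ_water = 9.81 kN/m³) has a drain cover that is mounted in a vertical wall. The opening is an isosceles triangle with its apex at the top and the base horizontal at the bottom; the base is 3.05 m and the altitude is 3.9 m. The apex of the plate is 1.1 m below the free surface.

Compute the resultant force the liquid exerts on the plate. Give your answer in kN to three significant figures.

F ≈ 170 kN

γ = 0.789 × 9.81 = 7.74009 kN/m³.
With the apex up, the centroid sits 2h/3 = 2 × 3.9/3 = 2.6 m below the apex, so the centroid depth is h_c = 1.1 + 2.6 = 3.7 m.
A = ½ × 3.05 × 3.9 = 5.9475 m².
Resultant F = γ·h_c·A = 7.74009 × 3.7 × 5.9475 = 170.326 kN.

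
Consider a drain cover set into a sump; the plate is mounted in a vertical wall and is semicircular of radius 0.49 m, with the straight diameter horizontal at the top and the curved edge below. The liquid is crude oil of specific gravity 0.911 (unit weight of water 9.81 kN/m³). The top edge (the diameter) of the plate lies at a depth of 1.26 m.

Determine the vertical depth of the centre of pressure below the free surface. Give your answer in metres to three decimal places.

γ = 0.911 × 9.81 = 8.93691 kN/m³.
The centroid of a semicircle lies 4r/(3π) = 0.207962 m from the diameter, here below the top edge, so the centroid depth is h_c = 1.26 + 0.207962 = 1.46796 m.
A = πr²/2 = π × 0.49²/2 = 0.377148 m².
Resultant F = γ·h_c·A = 8.93691 × 1.46796 × 0.377148 = 4.94781 kN.
I_c = (π/8 − 8/(9π))·r⁴ = 0.109757 × 0.49⁴ = 0.00632727 m⁴.
Centre of pressure: y_p = y_c + I_c/(y_c·A) = 1.46796 + 0.00632727/(1.46796 × 0.377148) = 1.46796 + 0.0114285 = 1.47939 m along the plane.

h_p = 1.479 m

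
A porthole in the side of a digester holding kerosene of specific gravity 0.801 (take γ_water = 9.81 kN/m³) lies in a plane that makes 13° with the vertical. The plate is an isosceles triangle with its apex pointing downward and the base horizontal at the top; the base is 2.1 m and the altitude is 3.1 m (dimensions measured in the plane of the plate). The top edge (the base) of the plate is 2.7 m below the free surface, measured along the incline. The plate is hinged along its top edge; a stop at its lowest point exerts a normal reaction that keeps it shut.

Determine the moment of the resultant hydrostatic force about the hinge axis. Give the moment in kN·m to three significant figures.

γ = 0.801 × 9.81 = 7.85781 kN/m³.
The plate makes 13° with the vertical, i.e. θ = 90° − 13° = 77° to the horizontal. Measuring y along the incline from the free-surface line, vertical depth h = y·sinθ with sinθ = 0.974370.
With the apex down, the centroid sits h/3 = 3.1/3 = 1.03333 m below the base (the top edge), so y_c = 2.7 + 1.03333 = 3.73333 m and h_c = 3.73333 × 0.974370 = 3.63764 m.
A = ½ × 2.1 × 3.1 = 3.255 m².
Resultant F = γ·h_c·A = 7.85781 × 3.63764 × 3.255 = 93.0405 kN.
I_c = b·h³/36 = 2.1 × 3.1³/36 = 1.73781 m⁴.
Centre of pressure: y_p = y_c + I_c/(y_c·A) = 3.73333 + 1.73781/(3.73333 × 3.255) = 3.73333 + 0.143006 = 3.87634 m along the plane.
The resultant acts 1.03333 + 0.143006 = 1.17634 m (along the plate) below the hinge at the top edge, so the moment about the hinge is M = F × 1.17634 = 93.0405 × 1.17634 = 109.447 kN·m.

M ≈ 109 kN·m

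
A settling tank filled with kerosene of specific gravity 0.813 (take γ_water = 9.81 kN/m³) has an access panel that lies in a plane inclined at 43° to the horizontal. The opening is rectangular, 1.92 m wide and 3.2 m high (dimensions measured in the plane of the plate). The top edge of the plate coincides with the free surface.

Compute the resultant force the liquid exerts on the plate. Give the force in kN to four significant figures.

F ≈ 53.47 kN

γ = 0.813 × 9.81 = 7.97553 kN/m³.
Let θ = 43° be the plate's angle to the horizontal; measure y along the incline from where the plane meets the free surface. Vertical depth h = y·sinθ with sinθ = 0.681998.
The centroid lies 3.2/2 = 1.6 m below the top edge, so y_c = 1.6 m and h_c = 1.6 × 0.681998 = 1.0912 m.
A = 1.92 × 3.2 = 6.144 m².
Resultant F = γ·h_c·A = 7.97553 × 1.0912 × 6.144 = 53.4706 kN.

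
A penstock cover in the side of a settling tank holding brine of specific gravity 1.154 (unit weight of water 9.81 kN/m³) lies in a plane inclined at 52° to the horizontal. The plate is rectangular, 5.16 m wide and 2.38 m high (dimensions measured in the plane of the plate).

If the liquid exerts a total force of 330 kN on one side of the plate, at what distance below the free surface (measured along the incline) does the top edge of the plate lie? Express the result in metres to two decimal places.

γ = 1.154 × 9.81 = 11.32074 kN/m³.
A = 5.16 × 2.38 = 12.2808 m².
From F = γ·h_c·A, the centroid depth is h_c = 330/(11.32074 × 12.2808) = 2.37363 m.
Let θ = 52° be the plate's angle to the horizontal; measure y along the incline from where the plane meets the free surface. Vertical depth h = y·sinθ with sinθ = 0.788011.
Along the incline, y_c = h_c/sinθ = 2.37363/0.788011 = 3.01218 m.
The centroid lies 2.38/2 = 1.19 m below the top edge, so the top edge sits at y_top = 3.01218 − 1.19 = 1.82218 m along the incline.

y_top ≈ 1.82 m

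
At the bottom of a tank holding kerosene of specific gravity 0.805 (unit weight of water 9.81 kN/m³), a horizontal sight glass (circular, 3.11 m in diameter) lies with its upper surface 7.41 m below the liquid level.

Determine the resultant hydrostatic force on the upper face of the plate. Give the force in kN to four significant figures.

F ≈ 444.5 kN

γ = 0.805 × 9.81 = 7.89705 kN/m³.
The plate is horizontal, so pressure is uniform at p = γ·h = 7.89705 × 7.41 = 58.5171 kN/m².
A = π(1.555)² = 7.59645 m².
F = p·A = 58.5171 × 7.59645 = 444.522 kN.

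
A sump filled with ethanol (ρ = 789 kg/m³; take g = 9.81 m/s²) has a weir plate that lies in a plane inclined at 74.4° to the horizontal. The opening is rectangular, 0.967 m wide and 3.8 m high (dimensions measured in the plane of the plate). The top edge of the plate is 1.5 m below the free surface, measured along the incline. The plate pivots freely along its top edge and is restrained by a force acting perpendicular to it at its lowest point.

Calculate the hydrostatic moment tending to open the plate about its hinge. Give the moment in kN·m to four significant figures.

M ≈ 209.9 kN·m

γ = ρg = 789 × 9.81 / 1000 = 7.74009 kN/m³.
Let θ = 74.4° be the plate's angle to the horizontal; measure y along the incline from where the plane meets the free surface. Vertical depth h = y·sinθ with sinθ = 0.963163.
The centroid lies 3.8/2 = 1.9 m below the top edge, so y_c = 1.5 + 1.9 = 3.4 m and h_c = 3.4 × 0.963163 = 3.27475 m.
A = 0.967 × 3.8 = 3.6746 m².
Resultant F = γ·h_c·A = 7.74009 × 3.27475 × 3.6746 = 93.1396 kN.
I_c = b·h³/12 = 0.967 × 3.8³/12 = 4.42177 m⁴.
Centre of pressure: y_p = y_c + I_c/(y_c·A) = 3.4 + 4.42177/(3.4 × 3.6746) = 3.4 + 0.353922 = 3.75392 m along the plane.
The resultant acts 1.9 + 0.353922 = 2.25392 m (along the plate) below the hinge at the top edge, so the moment about the hinge is M = F × 2.25392 = 93.1396 × 2.25392 = 209.929 kN·m.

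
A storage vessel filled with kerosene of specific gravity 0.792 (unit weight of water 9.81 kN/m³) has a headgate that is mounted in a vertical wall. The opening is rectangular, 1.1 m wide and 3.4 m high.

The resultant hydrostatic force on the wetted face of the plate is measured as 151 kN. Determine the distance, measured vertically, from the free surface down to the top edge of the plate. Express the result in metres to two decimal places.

γ = 0.792 × 9.81 = 7.76952 kN/m³.
A = 1.1 × 3.4 = 3.74 m².
From F = γ·h_c·A, the centroid depth is h_c = 151/(7.76952 × 3.74) = 5.1965 m.
The centroid lies 3.4/2 = 1.7 m below the top edge, so the top edge sits at h_top = 5.1965 − 1.7 = 3.4965 m below the surface.

d_top ≈ 3.50 m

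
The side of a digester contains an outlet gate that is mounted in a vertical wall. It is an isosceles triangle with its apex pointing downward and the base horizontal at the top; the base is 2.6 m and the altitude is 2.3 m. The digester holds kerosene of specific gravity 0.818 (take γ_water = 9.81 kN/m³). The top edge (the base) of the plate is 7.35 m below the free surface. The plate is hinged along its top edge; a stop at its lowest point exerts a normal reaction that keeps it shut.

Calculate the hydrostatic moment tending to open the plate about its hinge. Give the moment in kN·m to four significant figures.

M ≈ 156.4 kN·m

γ = 0.818 × 9.81 = 8.02458 kN/m³.
With the apex down, the centroid sits h/3 = 2.3/3 = 0.766667 m below the base (the top edge), so the centroid depth is h_c = 7.35 + 0.766667 = 8.11667 m.
A = ½ × 2.6 × 2.3 = 2.99 m².
Resultant F = γ·h_c·A = 8.02458 × 8.11667 × 2.99 = 194.747 kN.
I_c = b·h³/36 = 2.6 × 2.3³/36 = 0.878728 m⁴.
Centre of pressure: y_p = y_c + I_c/(y_c·A) = 8.11667 + 0.878728/(8.11667 × 2.99) = 8.11667 + 0.0362081 = 8.15288 m along the plane.
The resultant acts 0.766667 + 0.0362081 = 0.802875 m (along the plate) below the hinge at the top edge, so the moment about the hinge is M = F × 0.802875 = 194.747 × 0.802875 = 156.357 kN·m.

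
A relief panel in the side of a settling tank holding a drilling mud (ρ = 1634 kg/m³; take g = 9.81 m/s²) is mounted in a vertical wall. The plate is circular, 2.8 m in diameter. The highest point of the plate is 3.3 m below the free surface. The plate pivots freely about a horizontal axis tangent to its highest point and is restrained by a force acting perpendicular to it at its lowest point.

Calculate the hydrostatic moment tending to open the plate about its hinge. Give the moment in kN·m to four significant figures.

γ = ρg = 1634 × 9.81 / 1000 = 16.02954 kN/m³.
The centroid is at the centre, 1.4 m below the top of the plate, so the centroid depth is h_c = 3.3 + 1.4 = 4.7 m.
A = π(1.4)² = 6.15752 m².
Resultant F = γ·h_c·A = 16.02954 × 4.7 × 6.15752 = 463.9 kN.
I_c = πr⁴/4 = π × 1.4⁴/4 = 3.01719 m⁴.
Centre of pressure: y_p = y_c + I_c/(y_c·A) = 4.7 + 3.01719/(4.7 × 6.15752) = 4.7 + 0.104255 = 4.80426 m along the plane.
The resultant acts 1.4 + 0.104255 = 1.50425 m (along the plate) below the hinge at the top edge, so the moment about the hinge is M = F × 1.50425 = 463.9 × 1.50425 = 697.822 kN·m.

M ≈ 697.8 kN·m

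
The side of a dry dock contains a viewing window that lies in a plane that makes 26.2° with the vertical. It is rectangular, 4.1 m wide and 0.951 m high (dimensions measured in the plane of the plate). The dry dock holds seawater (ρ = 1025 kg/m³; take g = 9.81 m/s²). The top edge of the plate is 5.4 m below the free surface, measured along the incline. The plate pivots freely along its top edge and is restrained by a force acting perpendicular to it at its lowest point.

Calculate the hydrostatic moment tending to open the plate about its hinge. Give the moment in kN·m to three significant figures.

M ≈ 101 kN·m

γ = ρg = 1025 × 9.81 / 1000 = 10.05525 kN/m³.
The plate makes 26.2° with the vertical, i.e. θ = 90° − 26.2° = 63.8° to the horizontal. Measuring y along the incline from the free-surface line, vertical depth h = y·sinθ with sinθ = 0.897258.
The centroid lies 0.951/2 = 0.4755 m below the top edge, so y_c = 5.4 + 0.4755 = 5.8755 m and h_c = 5.8755 × 0.897258 = 5.27184 m.
A = 4.1 × 0.951 = 3.8991 m².
Resultant F = γ·h_c·A = 10.05525 × 5.27184 × 3.8991 = 206.69 kN.
I_c = b·h³/12 = 4.1 × 0.951³/12 = 0.293862 m⁴.
Centre of pressure: y_p = y_c + I_c/(y_c·A) = 5.8755 + 0.293862/(5.8755 × 3.8991) = 5.8755 + 0.0128273 = 5.88833 m along the plane.
The resultant acts 0.4755 + 0.0128273 = 0.488327 m (along the plate) below the hinge at the top edge, so the moment about the hinge is M = F × 0.488327 = 206.69 × 0.488327 = 100.932 kN·m.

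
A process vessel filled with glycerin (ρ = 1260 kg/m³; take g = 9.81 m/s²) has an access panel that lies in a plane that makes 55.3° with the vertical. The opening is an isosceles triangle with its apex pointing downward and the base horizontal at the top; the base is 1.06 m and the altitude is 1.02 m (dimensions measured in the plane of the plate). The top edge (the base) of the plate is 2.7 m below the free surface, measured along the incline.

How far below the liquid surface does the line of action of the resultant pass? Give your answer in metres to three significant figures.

h_p = 1.74 m

γ = ρg = 1260 × 9.81 / 1000 = 12.3606 kN/m³.
The plate makes 55.3° with the vertical, i.e. θ = 90° − 55.3° = 34.7° to the horizontal. Measuring y along the incline from the free-surface line, vertical depth h = y·sinθ with sinθ = 0.569280.
With the apex down, the centroid sits h/3 = 1.02/3 = 0.34 m below the base (the top edge), so y_c = 2.7 + 0.34 = 3.04 m and h_c = 3.04 × 0.569280 = 1.73061 m.
A = ½ × 1.06 × 1.02 = 0.5406 m².
Resultant F = γ·h_c·A = 12.3606 × 1.73061 × 0.5406 = 11.5642 kN.
I_c = b·h³/36 = 1.06 × 1.02³/36 = 0.0312467 m⁴.
Centre of pressure: y_p = y_c + I_c/(y_c·A) = 3.04 + 0.0312467/(3.04 × 0.5406) = 3.04 + 0.0190132 = 3.05901 m along the plane.
Vertically, h_p = y_p·sinθ = 3.05901 × 0.569280 = 1.74143 m.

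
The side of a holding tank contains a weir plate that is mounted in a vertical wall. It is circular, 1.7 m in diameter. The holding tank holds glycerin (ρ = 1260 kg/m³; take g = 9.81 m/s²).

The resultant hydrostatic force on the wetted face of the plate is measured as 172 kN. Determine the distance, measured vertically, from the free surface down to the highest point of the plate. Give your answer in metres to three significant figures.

γ = ρg = 1260 × 9.81 / 1000 = 12.3606 kN/m³.
A = π(0.85)² = 2.2698 m².
From F = γ·h_c·A, the centroid depth is h_c = 172/(12.3606 × 2.2698) = 6.13058 m.
The centroid is at the centre, 0.85 m below the top of the plate, so the highest point sits at h_top = 6.13058 − 0.85 = 5.28058 m below the surface.

d_top ≈ 5.28 m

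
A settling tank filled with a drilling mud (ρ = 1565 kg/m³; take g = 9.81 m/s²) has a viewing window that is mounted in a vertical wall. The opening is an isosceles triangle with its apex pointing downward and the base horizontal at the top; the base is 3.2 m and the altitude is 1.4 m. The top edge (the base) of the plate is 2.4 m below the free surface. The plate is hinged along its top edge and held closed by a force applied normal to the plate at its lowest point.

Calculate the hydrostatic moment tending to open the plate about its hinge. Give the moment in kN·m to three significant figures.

M ≈ 49.8 kN·m

γ = ρg = 1565 × 9.81 / 1000 = 15.35265 kN/m³.
With the apex down, the centroid sits h/3 = 1.4/3 = 0.466667 m below the base (the top edge), so the centroid depth is h_c = 2.4 + 0.466667 = 2.86667 m.
A = ½ × 3.2 × 1.4 = 2.24 m².
Resultant F = γ·h_c·A = 15.35265 × 2.86667 × 2.24 = 98.5846 kN.
I_c = b·h³/36 = 3.2 × 1.4³/36 = 0.243911 m⁴.
Centre of pressure: y_p = y_c + I_c/(y_c·A) = 2.86667 + 0.243911/(2.86667 × 2.24) = 2.86667 + 0.0379844 = 2.90465 m along the plane.
The resultant acts 0.466667 + 0.0379844 = 0.504651 m (along the plate) below the hinge at the top edge, so the moment about the hinge is M = F × 0.504651 = 98.5846 × 0.504651 = 49.7508 kN·m.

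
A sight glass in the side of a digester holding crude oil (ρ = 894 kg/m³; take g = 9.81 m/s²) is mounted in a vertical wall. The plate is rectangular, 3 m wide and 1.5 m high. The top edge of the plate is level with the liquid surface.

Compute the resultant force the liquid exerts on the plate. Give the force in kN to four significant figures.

F ≈ 29.60 kN

γ = ρg = 894 × 9.81 / 1000 = 8.77014 kN/m³.
The centroid lies 1.5/2 = 0.75 m below the top edge, so the centroid depth is h_c = 0.75 m.
A = 3 × 1.5 = 4.5 m².
Resultant F = γ·h_c·A = 8.77014 × 0.75 × 4.5 = 29.5992 kN.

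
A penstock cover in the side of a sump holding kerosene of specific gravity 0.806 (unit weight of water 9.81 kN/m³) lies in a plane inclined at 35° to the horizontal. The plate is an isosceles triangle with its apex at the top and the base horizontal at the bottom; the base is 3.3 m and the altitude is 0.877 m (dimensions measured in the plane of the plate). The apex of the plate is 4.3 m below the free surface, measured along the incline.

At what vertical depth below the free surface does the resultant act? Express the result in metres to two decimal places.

γ = 0.806 × 9.81 = 7.90686 kN/m³.
Let θ = 35° be the plate's angle to the horizontal; measure y along the incline from where the plane meets the free surface. Vertical depth h = y·sinθ with sinθ = 0.573576.
With the apex up, the centroid sits 2h/3 = 2 × 0.877/3 = 0.584667 m below the apex, so y_c = 4.3 + 0.584667 = 4.88467 m and h_c = 4.88467 × 0.573576 = 2.80173 m.
A = ½ × 3.3 × 0.877 = 1.44705 m².
Resultant F = γ·h_c·A = 7.90686 × 2.80173 × 1.44705 = 32.0563 kN.
I_c = b·h³/36 = 3.3 × 0.877³/36 = 0.0618316 m⁴.
Centre of pressure: y_p = y_c + I_c/(y_c·A) = 4.88467 + 0.0618316/(4.88467 × 1.44705) = 4.88467 + 0.00874766 = 4.89342 m along the plane.
Vertically, h_p = y_p·sinθ = 4.89342 × 0.573576 = 2.80675 m.

h_p = 2.81 m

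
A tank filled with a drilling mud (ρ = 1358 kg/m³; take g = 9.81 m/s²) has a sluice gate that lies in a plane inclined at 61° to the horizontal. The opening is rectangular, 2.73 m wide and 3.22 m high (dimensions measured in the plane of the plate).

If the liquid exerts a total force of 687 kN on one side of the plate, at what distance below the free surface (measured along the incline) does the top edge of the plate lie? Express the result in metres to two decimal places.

y_top ≈ 5.10 m

γ = ρg = 1358 × 9.81 / 1000 = 13.32198 kN/m³.
A = 2.73 × 3.22 = 8.7906 m².
From F = γ·h_c·A, the centroid depth is h_c = 687/(13.32198 × 8.7906) = 5.86637 m.
Let θ = 61° be the plate's angle to the horizontal; measure y along the incline from where the plane meets the free surface. Vertical depth h = y·sinθ with sinθ = 0.874620.
Along the incline, y_c = h_c/sinθ = 5.86637/0.874620 = 6.70734 m.
The centroid lies 3.22/2 = 1.61 m below the top edge, so the top edge sits at y_top = 6.70734 − 1.61 = 5.09734 m along the incline.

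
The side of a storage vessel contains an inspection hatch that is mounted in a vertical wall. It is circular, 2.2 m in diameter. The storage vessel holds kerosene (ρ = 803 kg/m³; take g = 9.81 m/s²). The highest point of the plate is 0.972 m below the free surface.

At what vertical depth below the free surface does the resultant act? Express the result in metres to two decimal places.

h_p = 2.22 m

γ = ρg = 803 × 9.81 / 1000 = 7.87743 kN/m³.
The centroid is at the centre, 1.1 m below the top of the plate, so the centroid depth is h_c = 0.972 + 1.1 = 2.072 m.
A = π(1.1)² = 3.80133 m².
Resultant F = γ·h_c·A = 7.87743 × 2.072 × 3.80133 = 62.0454 kN.
I_c = πr⁴/4 = π × 1.1⁴/4 = 1.1499 m⁴.
Centre of pressure: y_p = y_c + I_c/(y_c·A) = 2.072 + 1.1499/(2.072 × 3.80133) = 2.072 + 0.145994 = 2.21799 m along the plane.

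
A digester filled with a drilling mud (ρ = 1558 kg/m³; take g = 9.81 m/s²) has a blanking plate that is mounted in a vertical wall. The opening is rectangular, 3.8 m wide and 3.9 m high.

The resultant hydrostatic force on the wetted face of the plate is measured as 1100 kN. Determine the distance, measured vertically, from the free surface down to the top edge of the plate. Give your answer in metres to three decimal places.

γ = ρg = 1558 × 9.81 / 1000 = 15.28398 kN/m³.
A = 3.8 × 3.9 = 14.82 m².
From F = γ·h_c·A, the centroid depth is h_c = 1100/(15.28398 × 14.82) = 4.85633 m.
The centroid lies 3.9/2 = 1.95 m below the top edge, so the top edge sits at h_top = 4.85633 − 1.95 = 2.90633 m below the surface.

d_top ≈ 2.906 m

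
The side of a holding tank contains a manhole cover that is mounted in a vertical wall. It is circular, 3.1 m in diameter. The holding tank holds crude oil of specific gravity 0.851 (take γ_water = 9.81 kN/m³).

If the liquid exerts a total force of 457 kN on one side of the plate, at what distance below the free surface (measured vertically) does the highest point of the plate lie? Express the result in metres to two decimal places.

d_top ≈ 5.70 m

γ = 0.851 × 9.81 = 8.34831 kN/m³.
A = π(1.55)² = 7.54768 m².
From F = γ·h_c·A, the centroid depth is h_c = 457/(8.34831 × 7.54768) = 7.25277 m.
The centroid is at the centre, 1.55 m below the top of the plate, so the highest point sits at h_top = 7.25277 − 1.55 = 5.70277 m below the surface.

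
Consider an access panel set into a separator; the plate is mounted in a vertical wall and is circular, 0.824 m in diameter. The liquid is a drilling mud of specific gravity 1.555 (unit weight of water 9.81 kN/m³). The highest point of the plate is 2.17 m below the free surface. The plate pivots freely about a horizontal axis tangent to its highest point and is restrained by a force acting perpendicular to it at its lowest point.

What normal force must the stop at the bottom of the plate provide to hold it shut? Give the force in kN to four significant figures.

γ = 1.555 × 9.81 = 15.25455 kN/m³.
The centroid is at the centre, 0.412 m below the top of the plate, so the centroid depth is h_c = 2.17 + 0.412 = 2.582 m.
A = π(0.412)² = 0.533267 m².
Resultant F = γ·h_c·A = 15.25455 × 2.582 × 0.533267 = 21.0039 kN.
I_c = πr⁴/4 = π × 0.412⁴/4 = 0.0226297 m⁴.
Centre of pressure: y_p = y_c + I_c/(y_c·A) = 2.582 + 0.0226297/(2.582 × 0.533267) = 2.582 + 0.0164353 = 2.59844 m along the plane.
The resultant acts 0.412 + 0.0164353 = 0.428435 m (along the plate) below the hinge at the top edge, so the moment about the hinge is M = F × 0.428435 = 21.0039 × 0.428435 = 8.99881 kN·m.
A normal force at the bottom, 0.824 m from the hinge, must supply this moment: P = 8.99881/0.824 = 10.9209 kN.

P ≈ 10.92 kN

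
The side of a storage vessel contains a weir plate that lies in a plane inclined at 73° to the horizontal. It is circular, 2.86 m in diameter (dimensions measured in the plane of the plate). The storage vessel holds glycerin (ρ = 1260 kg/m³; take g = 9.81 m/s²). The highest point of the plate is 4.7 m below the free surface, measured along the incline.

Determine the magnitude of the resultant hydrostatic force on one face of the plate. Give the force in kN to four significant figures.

γ = ρg = 1260 × 9.81 / 1000 = 12.3606 kN/m³.
Let θ = 73° be the plate's angle to the horizontal; measure y along the incline from where the plane meets the free surface. Vertical depth h = y·sinθ with sinθ = 0.956305.
The centroid is at the centre, 1.43 m below the top of the plate, so y_c = 4.7 + 1.43 = 6.13 m and h_c = 6.13 × 0.956305 = 5.86215 m.
A = π(1.43)² = 6.42424 m².
Resultant F = γ·h_c·A = 12.3606 × 5.86215 × 6.42424 = 465.498 kN.

F ≈ 465.5 kN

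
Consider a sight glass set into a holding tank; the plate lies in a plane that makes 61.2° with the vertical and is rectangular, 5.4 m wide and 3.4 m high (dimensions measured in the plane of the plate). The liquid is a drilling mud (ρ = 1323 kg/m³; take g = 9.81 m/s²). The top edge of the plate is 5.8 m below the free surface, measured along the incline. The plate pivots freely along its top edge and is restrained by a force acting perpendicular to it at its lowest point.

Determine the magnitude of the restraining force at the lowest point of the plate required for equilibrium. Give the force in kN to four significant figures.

P ≈ 463.0 kN

γ = ρg = 1323 × 9.81 / 1000 = 12.97863 kN/m³.
The plate makes 61.2° with the vertical, i.e. θ = 90° − 61.2° = 28.8° to the horizontal. Measuring y along the incline from the free-surface line, vertical depth h = y·sinθ with sinθ = 0.481754.
The centroid lies 3.4/2 = 1.7 m below the top edge, so y_c = 5.8 + 1.7 = 7.5 m and h_c = 7.5 × 0.481754 = 3.61315 m.
A = 5.4 × 3.4 = 18.36 m².
Resultant F = γ·h_c·A = 12.97863 × 3.61315 × 18.36 = 860.969 kN.
I_c = b·h³/12 = 5.4 × 3.4³/12 = 17.6868 m⁴.
Centre of pressure: y_p = y_c + I_c/(y_c·A) = 7.5 + 17.6868/(7.5 × 18.36) = 7.5 + 0.128444 = 7.62844 m along the plane.
The resultant acts 1.7 + 0.128444 = 1.82844 m (along the plate) below the hinge at the top edge, so the moment about the hinge is M = F × 1.82844 = 860.969 × 1.82844 = 1574.23 kN·m.
A normal force at the bottom, 3.4 m from the hinge, must supply this moment: P = 1574.23/3.4 = 463.009 kN.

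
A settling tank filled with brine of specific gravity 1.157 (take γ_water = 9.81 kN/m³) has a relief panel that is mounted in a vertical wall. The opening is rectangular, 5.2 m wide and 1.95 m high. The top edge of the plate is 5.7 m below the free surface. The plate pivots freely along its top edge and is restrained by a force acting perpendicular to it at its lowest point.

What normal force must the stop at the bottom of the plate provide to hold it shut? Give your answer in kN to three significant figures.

P ≈ 403 kN

γ = 1.157 × 9.81 = 11.35017 kN/m³.
The centroid lies 1.95/2 = 0.975 m below the top edge, so the centroid depth is h_c = 5.7 + 0.975 = 6.675 m.
A = 5.2 × 1.95 = 10.14 m².
Resultant F = γ·h_c·A = 11.35017 × 6.675 × 10.14 = 768.231 kN.
I_c = b·h³/12 = 5.2 × 1.95³/12 = 3.21311 m⁴.
Centre of pressure: y_p = y_c + I_c/(y_c·A) = 6.675 + 3.21311/(6.675 × 10.14) = 6.675 + 0.0474719 = 6.72247 m along the plane.
The resultant acts 0.975 + 0.0474719 = 1.02247 m (along the plate) below the hinge at the top edge, so the moment about the hinge is M = F × 1.02247 = 768.231 × 1.02247 = 785.493 kN·m.
A normal force at the bottom, 1.95 m from the hinge, must supply this moment: P = 785.493/1.95 = 402.817 kN.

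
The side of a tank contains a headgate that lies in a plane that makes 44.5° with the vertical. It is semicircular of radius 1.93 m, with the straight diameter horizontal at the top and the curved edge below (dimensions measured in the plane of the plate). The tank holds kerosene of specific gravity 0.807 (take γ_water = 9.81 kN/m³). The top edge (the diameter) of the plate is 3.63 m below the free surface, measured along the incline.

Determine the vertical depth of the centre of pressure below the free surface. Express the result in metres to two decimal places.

h_p = 3.22 m

γ = 0.807 × 9.81 = 7.91667 kN/m³.
The plate makes 44.5° with the vertical, i.e. θ = 90° − 44.5° = 45.5° to the horizontal. Measuring y along the incline from the free-surface line, vertical depth h = y·sinθ with sinθ = 0.713250.
The centroid of a semicircle lies 4r/(3π) = 0.819117 m from the diameter, here below the top edge, so y_c = 3.63 + 0.819117 = 4.44912 m and h_c = 4.44912 × 0.713250 = 3.17333 m.
A = πr²/2 = π × 1.93²/2 = 5.85106 m².
Resultant F = γ·h_c·A = 7.91667 × 3.17333 × 5.85106 = 146.992 kN.
I_c = (π/8 − 8/(9π))·r⁴ = 0.109757 × 1.93⁴ = 1.52287 m⁴.
Centre of pressure: y_p = y_c + I_c/(y_c·A) = 4.44912 + 1.52287/(4.44912 × 5.85106) = 4.44912 + 0.0584998 = 4.50762 m along the plane.
Vertically, h_p = y_p·sinθ = 4.50762 × 0.713250 = 3.21506 m.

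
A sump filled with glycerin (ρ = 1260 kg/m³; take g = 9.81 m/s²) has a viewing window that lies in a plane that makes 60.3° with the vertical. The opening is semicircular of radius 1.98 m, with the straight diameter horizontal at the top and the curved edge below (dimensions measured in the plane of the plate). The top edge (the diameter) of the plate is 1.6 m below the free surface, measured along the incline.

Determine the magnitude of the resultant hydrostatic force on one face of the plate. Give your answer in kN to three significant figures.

F ≈ 92.0 kN

γ = ρg = 1260 × 9.81 / 1000 = 12.3606 kN/m³.
The plate makes 60.3° with the vertical, i.e. θ = 90° − 60.3° = 29.7° to the horizontal. Measuring y along the incline from the free-surface line, vertical depth h = y·sinθ with sinθ = 0.495459.
The centroid of a semicircle lies 4r/(3π) = 0.840338 m from the diameter, here below the top edge, so y_c = 1.6 + 0.840338 = 2.44034 m and h_c = 2.44034 × 0.495459 = 1.20909 m.
A = πr²/2 = π × 1.98²/2 = 6.15815 m².
Resultant F = γ·h_c·A = 12.3606 × 1.20909 × 6.15815 = 92.034 kN.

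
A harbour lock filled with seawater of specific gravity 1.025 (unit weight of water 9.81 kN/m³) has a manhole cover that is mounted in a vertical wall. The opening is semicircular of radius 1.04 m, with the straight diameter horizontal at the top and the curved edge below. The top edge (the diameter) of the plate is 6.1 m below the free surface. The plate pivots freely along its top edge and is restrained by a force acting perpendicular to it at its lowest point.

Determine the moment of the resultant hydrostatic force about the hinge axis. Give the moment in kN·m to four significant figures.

M ≈ 50.62 kN·m

γ = 1.025 × 9.81 = 10.05525 kN/m³.
The centroid of a semicircle lies 4r/(3π) = 0.44139 m from the diameter, here below the top edge, so the centroid depth is h_c = 6.1 + 0.44139 = 6.54139 m.
A = πr²/2 = π × 1.04²/2 = 1.69897 m².
Resultant F = γ·h_c·A = 10.05525 × 6.54139 × 1.69897 = 111.75 kN.
I_c = (π/8 − 8/(9π))·r⁴ = 0.109757 × 1.04⁴ = 0.1284 m⁴.
Centre of pressure: y_p = y_c + I_c/(y_c·A) = 6.54139 + 0.1284/(6.54139 × 1.69897) = 6.54139 + 0.0115534 = 6.55294 m along the plane.
The resultant acts 0.44139 + 0.0115534 = 0.452943 m (along the plate) below the hinge at the top edge, so the moment about the hinge is M = F × 0.452943 = 111.75 × 0.452943 = 50.6164 kN·m.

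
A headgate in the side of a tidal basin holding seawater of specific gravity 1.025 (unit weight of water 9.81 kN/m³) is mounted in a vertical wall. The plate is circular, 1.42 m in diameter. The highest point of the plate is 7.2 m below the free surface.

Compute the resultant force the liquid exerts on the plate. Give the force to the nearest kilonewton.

F ≈ 126 kN

γ = 1.025 × 9.81 = 10.05525 kN/m³.
The centroid is at the centre, 0.71 m below the top of the plate, so the centroid depth is h_c = 7.2 + 0.71 = 7.91 m.
A = π(0.71)² = 1.58368 m².
Resultant F = γ·h_c·A = 10.05525 × 7.91 × 1.58368 = 125.961 kN.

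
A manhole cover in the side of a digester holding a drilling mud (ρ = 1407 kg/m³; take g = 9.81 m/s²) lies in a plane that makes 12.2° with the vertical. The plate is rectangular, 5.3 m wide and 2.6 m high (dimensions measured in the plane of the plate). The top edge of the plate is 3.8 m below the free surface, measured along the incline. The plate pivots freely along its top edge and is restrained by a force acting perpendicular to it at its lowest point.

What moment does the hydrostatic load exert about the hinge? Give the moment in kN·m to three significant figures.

M ≈ 1340 kN·m

γ = ρg = 1407 × 9.81 / 1000 = 13.80267 kN/m³.
The plate makes 12.2° with the vertical, i.e. θ = 90° − 12.2° = 77.8° to the horizontal. Measuring y along the incline from the free-surface line, vertical depth h = y·sinθ with sinθ = 0.977416.
The centroid lies 2.6/2 = 1.3 m below the top edge, so y_c = 3.8 + 1.3 = 5.1 m and h_c = 5.1 × 0.977416 = 4.98482 m.
A = 5.3 × 2.6 = 13.78 m².
Resultant F = γ·h_c·A = 13.80267 × 4.98482 × 13.78 = 948.117 kN.
I_c = b·h³/12 = 5.3 × 2.6³/12 = 7.76273 m⁴.
Centre of pressure: y_p = y_c + I_c/(y_c·A) = 5.1 + 7.76273/(5.1 × 13.78) = 5.1 + 0.110457 = 5.21046 m along the plane.
The resultant acts 1.3 + 0.110457 = 1.41046 m (along the plate) below the hinge at the top edge, so the moment about the hinge is M = F × 1.41046 = 948.117 × 1.41046 = 1337.28 kN·m.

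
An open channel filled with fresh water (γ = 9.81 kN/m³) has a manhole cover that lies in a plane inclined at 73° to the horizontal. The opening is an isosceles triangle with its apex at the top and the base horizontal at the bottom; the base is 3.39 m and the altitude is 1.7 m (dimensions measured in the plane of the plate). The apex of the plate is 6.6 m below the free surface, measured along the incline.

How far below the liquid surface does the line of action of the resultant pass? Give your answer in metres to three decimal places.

h_p = 7.415 m

γ = 9.81 kN/m³.
Let θ = 73° be the plate's angle to the horizontal; measure y along the incline from where the plane meets the free surface. Vertical depth h = y·sinθ with sinθ = 0.956305.
With the apex up, the centroid sits 2h/3 = 2 × 1.7/3 = 1.13333 m below the apex, so y_c = 6.6 + 1.13333 = 7.73333 m and h_c = 7.73333 × 0.956305 = 7.39542 m.
A = ½ × 3.39 × 1.7 = 2.8815 m².
Resultant F = γ·h_c·A = 9.81 × 7.39542 × 2.8815 = 209.05 kN.
I_c = b·h³/36 = 3.39 × 1.7³/36 = 0.462641 m⁴.
Centre of pressure: y_p = y_c + I_c/(y_c·A) = 7.73333 + 0.462641/(7.73333 × 2.8815) = 7.73333 + 0.0207615 = 7.75409 m along the plane.
Vertically, h_p = y_p·sinθ = 7.75409 × 0.956305 = 7.41528 m.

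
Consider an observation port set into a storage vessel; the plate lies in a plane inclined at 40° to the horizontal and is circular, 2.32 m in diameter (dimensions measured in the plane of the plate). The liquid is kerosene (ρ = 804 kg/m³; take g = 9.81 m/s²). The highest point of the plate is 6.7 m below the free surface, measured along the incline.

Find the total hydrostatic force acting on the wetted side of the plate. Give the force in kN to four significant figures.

γ = ρg = 804 × 9.81 / 1000 = 7.88724 kN/m³.
Let θ = 40° be the plate's angle to the horizontal; measure y along the incline from where the plane meets the free surface. Vertical depth h = y·sinθ with sinθ = 0.642788.
The centroid is at the centre, 1.16 m below the top of the plate, so y_c = 6.7 + 1.16 = 7.86 m and h_c = 7.86 × 0.642788 = 5.05231 m.
A = π(1.16)² = 4.22733 m².
Resultant F = γ·h_c·A = 7.88724 × 5.05231 × 4.22733 = 168.454 kN.

F ≈ 168.5 kN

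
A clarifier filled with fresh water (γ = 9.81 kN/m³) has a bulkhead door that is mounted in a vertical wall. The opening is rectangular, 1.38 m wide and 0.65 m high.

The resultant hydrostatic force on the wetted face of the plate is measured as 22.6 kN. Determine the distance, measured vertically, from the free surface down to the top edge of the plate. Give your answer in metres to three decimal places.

γ = 9.81 kN/m³.
A = 1.38 × 0.65 = 0.897 m².
From F = γ·h_c·A, the centroid depth is h_c = 22.6/(9.81 × 0.897) = 2.56831 m.
The centroid lies 0.65/2 = 0.325 m below the top edge, so the top edge sits at h_top = 2.56831 − 0.325 = 2.24331 m below the surface.

d_top ≈ 2.243 m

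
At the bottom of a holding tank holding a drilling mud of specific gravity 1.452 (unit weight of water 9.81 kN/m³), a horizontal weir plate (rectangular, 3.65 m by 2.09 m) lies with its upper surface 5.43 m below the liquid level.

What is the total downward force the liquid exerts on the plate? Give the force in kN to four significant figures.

γ = 1.452 × 9.81 = 14.24412 kN/m³.
The plate is horizontal, so pressure is uniform at p = γ·h = 14.24412 × 5.43 = 77.3456 kN/m².
A = 3.65 × 2.09 = 7.6285 m².
F = p·A = 77.3456 × 7.6285 = 590.031 kN.

F ≈ 590.0 kN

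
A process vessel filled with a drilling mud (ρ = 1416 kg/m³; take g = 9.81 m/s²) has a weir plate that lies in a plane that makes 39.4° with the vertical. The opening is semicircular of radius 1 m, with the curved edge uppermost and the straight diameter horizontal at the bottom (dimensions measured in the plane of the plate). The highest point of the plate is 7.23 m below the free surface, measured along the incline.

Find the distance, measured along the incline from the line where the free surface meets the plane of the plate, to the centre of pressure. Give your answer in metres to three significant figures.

y_p = 7.81 m

γ = ρg = 1416 × 9.81 / 1000 = 13.89096 kN/m³.
The plate makes 39.4° with the vertical, i.e. θ = 90° − 39.4° = 50.6° to the horizontal. Measuring y along the incline from the free-surface line, vertical depth h = y·sinθ with sinθ = 0.772734.
The centroid lies 4r/(3π) = 0.424413 m above the diameter, so r − 4r/(3π) = 1 − 0.424413 = 0.575587 m below the topmost point, so y_c = 7.23 + 0.575587 = 7.80559 m and h_c = 7.80559 × 0.772734 = 6.03164 m.
A = πr²/2 = π × 1²/2 = 1.5708 m².
Resultant F = γ·h_c·A = 13.89096 × 6.03164 × 1.5708 = 131.61 kN.
I_c = (π/8 − 8/(9π))·r⁴ = 0.109757 × 1⁴ = 0.109757 m⁴.
Centre of pressure: y_p = y_c + I_c/(y_c·A) = 7.80559 + 0.109757/(7.80559 × 1.5708) = 7.80559 + 0.0089517 = 7.81454 m along the plane.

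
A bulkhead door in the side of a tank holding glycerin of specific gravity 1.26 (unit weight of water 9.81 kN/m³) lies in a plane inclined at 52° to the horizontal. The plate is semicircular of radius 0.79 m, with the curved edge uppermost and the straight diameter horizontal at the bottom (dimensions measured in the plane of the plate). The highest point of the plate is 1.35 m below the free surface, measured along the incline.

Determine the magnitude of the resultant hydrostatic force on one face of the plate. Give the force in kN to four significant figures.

F ≈ 17.23 kN

γ = 1.26 × 9.81 = 12.3606 kN/m³.
Let θ = 52° be the plate's angle to the horizontal; measure y along the incline from where the plane meets the free surface. Vertical depth h = y·sinθ with sinθ = 0.788011.
The centroid lies 4r/(3π) = 0.335286 m above the diameter, so r − 4r/(3π) = 0.79 − 0.335286 = 0.454714 m below the topmost point, so y_c = 1.35 + 0.454714 = 1.80471 m and h_c = 1.80471 × 0.788011 = 1.42213 m.
A = πr²/2 = π × 0.79²/2 = 0.980334 m².
Resultant F = γ·h_c·A = 12.3606 × 1.42213 × 0.980334 = 17.2327 kN.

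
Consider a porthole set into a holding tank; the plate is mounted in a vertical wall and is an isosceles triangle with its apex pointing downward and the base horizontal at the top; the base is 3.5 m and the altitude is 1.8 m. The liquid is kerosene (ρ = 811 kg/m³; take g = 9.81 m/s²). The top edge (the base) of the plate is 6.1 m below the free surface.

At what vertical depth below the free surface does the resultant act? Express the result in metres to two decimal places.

γ = ρg = 811 × 9.81 / 1000 = 7.95591 kN/m³.
With the apex down, the centroid sits h/3 = 1.8/3 = 0.6 m below the base (the top edge), so the centroid depth is h_c = 6.1 + 0.6 = 6.7 m.
A = ½ × 3.5 × 1.8 = 3.15 m².
Resultant F = γ·h_c·A = 7.95591 × 6.7 × 3.15 = 167.909 kN.
I_c = b·h³/36 = 3.5 × 1.8³/36 = 0.567 m⁴.
Centre of pressure: y_p = y_c + I_c/(y_c·A) = 6.7 + 0.567/(6.7 × 3.15) = 6.7 + 0.0268657 = 6.72687 m along the plane.

h_p = 6.73 m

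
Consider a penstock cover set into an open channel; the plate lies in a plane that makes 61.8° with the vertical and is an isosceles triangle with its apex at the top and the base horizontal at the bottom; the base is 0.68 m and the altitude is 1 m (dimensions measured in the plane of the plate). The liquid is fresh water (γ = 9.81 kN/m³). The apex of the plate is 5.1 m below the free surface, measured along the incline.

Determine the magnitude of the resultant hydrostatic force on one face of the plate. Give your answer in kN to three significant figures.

γ = 9.81 kN/m³.
The plate makes 61.8° with the vertical, i.e. θ = 90° − 61.8° = 28.2° to the horizontal. Measuring y along the incline from the free-surface line, vertical depth h = y·sinθ with sinθ = 0.472551.
With the apex up, the centroid sits 2h/3 = 2 × 1/3 = 0.666667 m below the apex, so y_c = 5.1 + 0.666667 = 5.76667 m and h_c = 5.76667 × 0.472551 = 2.72505 m.
A = ½ × 0.68 × 1 = 0.34 m².
Resultant F = γ·h_c·A = 9.81 × 2.72505 × 0.34 = 9.08913 kN.

F ≈ 9.09 kN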